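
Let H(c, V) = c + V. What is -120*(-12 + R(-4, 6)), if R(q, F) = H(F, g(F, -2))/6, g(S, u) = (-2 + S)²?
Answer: 1000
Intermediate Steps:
H(c, V) = V + c
R(q, F) = F/6 + (-2 + F)²/6 (R(q, F) = ((-2 + F)² + F)/6 = (F + (-2 + F)²)*(⅙) = F/6 + (-2 + F)²/6)
-120*(-12 + R(-4, 6)) = -120*(-12 + ((⅙)*6 + (-2 + 6)²/6)) = -120*(-12 + (1 + (⅙)*4²)) = -120*(-12 + (1 + (⅙)*16)) = -120*(-12 + (1 + 8/3)) = -120*(-12 + 11/3) = -120*(-25/3) = 1000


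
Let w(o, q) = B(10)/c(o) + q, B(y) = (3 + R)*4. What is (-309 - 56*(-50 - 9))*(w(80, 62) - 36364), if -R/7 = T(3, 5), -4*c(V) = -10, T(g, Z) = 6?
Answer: -108911378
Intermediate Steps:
c(V) = 5/2 (c(V) = -¼*(-10) = 5/2)
R = -42 (R = -7*6 = -42)
B(y) = -156 (B(y) = (3 - 42)*4 = -39*4 = -156)
w(o, q) = -312/5 + q (w(o, q) = -156/5/2 + q = -156*⅖ + q = -312/5 + q)
(-309 - 56*(-50 - 9))*(w(80, 62) - 36364) = (-309 - 56*(-50 - 9))*((-312/5 + 62) - 36364) = (-309 - 56*(-59))*(-⅖ - 36364) = (-309 + 3304)*(-181822/5) = 2995*(-181822/5) = -108911378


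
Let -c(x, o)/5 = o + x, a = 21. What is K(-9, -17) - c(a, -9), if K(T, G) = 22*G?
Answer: -314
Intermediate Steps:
c(x, o) = -5*o - 5*x (c(x, o) = -5*(o + x) = -5*o - 5*x)
K(-9, -17) - c(a, -9) = 22*(-17) - (-5*(-9) - 5*21) = -374 - (45 - 105) = -374 - 1*(-60) = -374 + 60 = -314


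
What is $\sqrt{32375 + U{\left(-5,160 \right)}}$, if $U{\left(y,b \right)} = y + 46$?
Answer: $4 \sqrt{2026} \approx 180.04$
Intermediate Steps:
$U{\left(y,b \right)} = 46 + y$
$\sqrt{32375 + U{\left(-5,160 \right)}} = \sqrt{32375 + \left(46 - 5\right)} = \sqrt{32375 + 41} = \sqrt{32416} = 4 \sqrt{2026}$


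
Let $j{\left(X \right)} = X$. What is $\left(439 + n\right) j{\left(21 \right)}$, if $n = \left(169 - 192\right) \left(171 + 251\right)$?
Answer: $-194607$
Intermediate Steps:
$n = -9706$ ($n = \left(-23\right) 422 = -9706$)
$\left(439 + n\right) j{\left(21 \right)} = \left(439 - 9706\right) 21 = \left(-9267\right) 21 = -194607$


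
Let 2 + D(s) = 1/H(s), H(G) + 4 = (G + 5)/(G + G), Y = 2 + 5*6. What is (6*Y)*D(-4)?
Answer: -4736/11 ≈ -430.55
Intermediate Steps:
Y = 32 (Y = 2 + 30 = 32)
H(G) = -4 + (5 + G)/(2*G) (H(G) = -4 + (G + 5)/(G + G) = -4 + (5 + G)/((2*G)) = -4 + (5 + G)*(1/(2*G)) = -4 + (5 + G)/(2*G))
D(s) = -2 + 2*s/(5 - 7*s) (D(s) = -2 + 1/((5 - 7*s)/(2*s)) = -2 + 2*s/(5 - 7*s))
(6*Y)*D(-4) = (6*32)*(2*(5 - 8*(-4))/(-5 + 7*(-4))) = 192*(2*(5 + 32)/(-5 - 28)) = 192*(2*37/(-33)) = 192*(2*(-1/33)*37) = 192*(-74/33) = -4736/11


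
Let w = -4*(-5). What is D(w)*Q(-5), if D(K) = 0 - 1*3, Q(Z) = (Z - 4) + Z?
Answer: 42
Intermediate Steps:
Q(Z) = -4 + 2*Z (Q(Z) = (-4 + Z) + Z = -4 + 2*Z)
w = 20
D(K) = -3 (D(K) = 0 - 3 = -3)
D(w)*Q(-5) = -3*(-4 + 2*(-5)) = -3*(-4 - 10) = -3*(-14) = 42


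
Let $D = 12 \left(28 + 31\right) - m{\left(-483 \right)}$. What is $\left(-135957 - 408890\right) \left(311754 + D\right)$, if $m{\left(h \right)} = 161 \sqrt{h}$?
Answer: $-170243983314 + 87720367 i \sqrt{483} \approx -1.7024 \cdot 10^{11} + 1.9279 \cdot 10^{9} i$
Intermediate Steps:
$D = 708 - 161 i \sqrt{483}$ ($D = 12 \left(28 + 31\right) - 161 \sqrt{-483} = 12 \cdot 59 - 161 i \sqrt{483} = 708 - 161 i \sqrt{483} \approx 708.0 - 3538.3 i$)
$\left(-135957 - 408890\right) \left(311754 + D\right) = \left(-135957 - 408890\right) \left(311754 + \left(708 - 161 i \sqrt{483}\right)\right) = - 544847 \left(312462 - 161 i \sqrt{483}\right) = -170243983314 + 87720367 i \sqrt{483}$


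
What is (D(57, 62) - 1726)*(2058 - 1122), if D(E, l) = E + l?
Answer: -1504152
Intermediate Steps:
(D(57, 62) - 1726)*(2058 - 1122) = ((57 + 62) - 1726)*(2058 - 1122) = (119 - 1726)*936 = -1607*936 = -1504152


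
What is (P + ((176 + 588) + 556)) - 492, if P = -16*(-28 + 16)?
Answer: 1020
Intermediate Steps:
P = 192 (P = -16*(-12) = 192)
(P + ((176 + 588) + 556)) - 492 = (192 + ((176 + 588) + 556)) - 492 = (192 + (764 + 556)) - 492 = (192 + 1320) - 492 = 1512 - 492 = 1020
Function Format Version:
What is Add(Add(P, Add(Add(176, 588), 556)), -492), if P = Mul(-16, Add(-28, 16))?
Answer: 1020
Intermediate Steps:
P = 192 (P = Mul(-16, -12) = 192)
Add(Add(P, Add(Add(176, 588), 556)), -492) = Add(Add(192, Add(Add(176, 588), 556)), -492) = Add(Add(192, Add(764, 556)), -492) = Add(Add(192, 1320), -492) = Add(1512, -492) = 1020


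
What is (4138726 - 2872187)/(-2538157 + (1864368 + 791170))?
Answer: 1266539/117381 ≈ 10.790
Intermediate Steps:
(4138726 - 2872187)/(-2538157 + (1864368 + 791170)) = 1266539/(-2538157 + 2655538) = 1266539/117381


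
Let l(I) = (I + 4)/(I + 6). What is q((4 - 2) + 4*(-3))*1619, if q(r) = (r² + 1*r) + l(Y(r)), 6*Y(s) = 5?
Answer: 6021061/41 ≈ 1.4686e+5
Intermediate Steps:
Y(s) = ⅚ (Y(s) = (⅙)*5 = ⅚)
l(I) = (4 + I)/(6 + I)
q(r) = 29/41 + r + r² (q(r) = (r² + 1*r) + (4 + ⅚)/(6 + ⅚) = (r² + r) + (29/6)/(41/6) = (r + r²) + (6/41)*(29/6) = (r + r²) + 29/41 = 29/41 + r + r²)
q((4 - 2) + 4*(-3))*1619 = (29/41 + ((4 - 2) + 4*(-3)) + ((4 - 2) + 4*(-3))²)*1619 = (29/41 + (2 - 12) + (2 - 12)²)*1619 = (29/41 - 10 + (-10)²)*1619 = (29/41 - 10 + 100)*1619 = (3719/41)*1619 = 6021061/41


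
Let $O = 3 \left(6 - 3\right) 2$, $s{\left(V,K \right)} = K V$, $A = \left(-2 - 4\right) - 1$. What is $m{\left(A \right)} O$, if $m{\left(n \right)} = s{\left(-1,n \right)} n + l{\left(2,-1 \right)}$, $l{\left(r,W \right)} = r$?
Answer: $-846$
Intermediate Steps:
$A = -7$ ($A = -6 - 1 = -7$)
$m{\left(n \right)} = 2 - n^{2}$ ($m{\left(n \right)} = n \left(-1\right) n + 2 = - n n + 2 = - n^{2} + 2 = 2 - n^{2}$)
$O = 18$ ($O = 3 \cdot 3 \cdot 2 = 9 \cdot 2 = 18$)
$m{\left(A \right)} O = \left(2 - \left(-7\right)^{2}\right) 18 = \left(2 - 49\right) 18 = \left(-47\right) 18 = -846$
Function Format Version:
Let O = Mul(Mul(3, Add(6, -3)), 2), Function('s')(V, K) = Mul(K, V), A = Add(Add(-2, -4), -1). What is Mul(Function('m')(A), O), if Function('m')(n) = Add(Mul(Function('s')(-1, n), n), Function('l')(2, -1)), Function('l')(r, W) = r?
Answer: -846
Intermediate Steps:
A = -7 (A = Add(-6, -1) = -7)
Function('m')(n) = Add(2, Mul(-1, Pow(n, 2))) (Function('m')(n) = Add(Mul(Mul(n, -1), n), 2) = Add(Mul(Mul(-1, n), n), 2) = Add(Mul(-1, Pow(n, 2)), 2) = Add(2, Mul(-1, Pow(n, 2))))
O = 18 (O = Mul(Mul(3, 3), 2) = Mul(9, 2) = 18)
Mul(Function('m')(A), O) = Mul(Add(2, Mul(-1, Pow(-7, 2))), 18) = Mul(Add(2, Mul(-1, 49)), 18) = Mul(Add(2, -49), 18) = Mul(-47, 18) = -846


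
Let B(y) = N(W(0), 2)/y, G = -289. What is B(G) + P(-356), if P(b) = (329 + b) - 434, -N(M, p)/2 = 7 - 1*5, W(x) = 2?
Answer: -133225/289 ≈ -460.99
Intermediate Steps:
N(M, p) = -4 (N(M, p) = -2*(7 - 1*5) = -2*(7 - 5) = -2*2 = -4)
B(y) = -4/y
P(b) = -105 + b
B(G) + P(-356) = -4/(-289) + (-105 - 356) = -4*(-1/289) - 461 = 4/289 - 461 = -133225/289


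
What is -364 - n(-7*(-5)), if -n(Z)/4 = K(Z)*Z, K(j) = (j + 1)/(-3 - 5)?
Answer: -994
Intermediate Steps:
K(j) = -⅛ - j/8 (K(j) = (1 + j)/(-8) = (1 + j)*(-⅛) = -⅛ - j/8)
n(Z) = -4*Z*(-⅛ - Z/8) (n(Z) = -4*(-⅛ - Z/8)*Z = -4*Z*(-⅛ - Z/8))
-364 - n(-7*(-5)) = -364 - (-7*(-5))*(1 - 7*(-5))/2 = -364 - 35*(1 + 35)/2 = -364 - 35*36/2 = -364 - 1*630 = -364 - 630 = -994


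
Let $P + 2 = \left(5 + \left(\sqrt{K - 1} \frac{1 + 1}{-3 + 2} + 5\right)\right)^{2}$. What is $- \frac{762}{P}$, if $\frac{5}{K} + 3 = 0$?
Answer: $- \frac{149733}{26761} - \frac{45720 i \sqrt{6}}{26761} \approx -5.5952 - 4.1848 i$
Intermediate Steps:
$K = - \frac{5}{3}$ ($K = \frac{5}{-3 + 0} = \frac{5}{-3} = 5 \left(- \frac{1}{3}\right) = - \frac{5}{3} \approx -1.6667$)
$P = -2 + \left(10 - \frac{4 i \sqrt{6}}{3}\right)^{2}$ ($P = -2 + \left(5 + \left(\sqrt{- \frac{5}{3} - 1} \frac{1 + 1}{-3 + 2} + 5\right)\right)^{2} = -2 + \left(5 + \left(\sqrt{- \frac{8}{3}} \frac{2}{-1} + 5\right)\right)^{2} = -2 + \left(5 + \left(\frac{2 i \sqrt{6}}{3} \cdot 2 \left(-1\right) + 5\right)\right)^{2} = -2 + \left(5 + \left(\frac{2 i \sqrt{6}}{3} \left(-2\right) + 5\right)\right)^{2} = -2 + \left(5 + \left(- \frac{4 i \sqrt{6}}{3} + 5\right)\right)^{2} = -2 + \left(5 + \left(5 - \frac{4 i \sqrt{6}}{3}\right)\right)^{2} = -2 + \left(10 - \frac{4 i \sqrt{6}}{3}\right)^{2} \approx 87.333 - 65.32 i$)
$- \frac{762}{P} = - \frac{762}{\frac{262}{3} - \frac{80 i \sqrt{6}}{3}}$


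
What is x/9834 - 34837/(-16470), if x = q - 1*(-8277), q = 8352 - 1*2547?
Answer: 95752933/26994330 ≈ 3.5471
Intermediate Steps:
q = 5805 (q = 8352 - 2547 = 5805)
x = 14082 (x = 5805 - 1*(-8277) = 5805 + 8277 = 14082)
x/9834 - 34837/(-16470) = 14082/9834 - 34837/(-16470) = 14082*(1/9834) - 34837*(-1/16470) = 2347/1639 + 34837/16470 = 95752933/26994330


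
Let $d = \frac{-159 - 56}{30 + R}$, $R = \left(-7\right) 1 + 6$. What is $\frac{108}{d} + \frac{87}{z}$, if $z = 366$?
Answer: $- \frac{375869}{26230} \approx -14.33$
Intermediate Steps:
$R = -1$ ($R = -7 + 6 = -1$)
$d = - \frac{215}{29}$ ($d = \frac{-159 - 56}{30 - 1} = - \frac{215}{29} \approx -7.4138$)
$\frac{108}{d} + \frac{87}{z} = \frac{108}{- \frac{215}{29}} + \frac{87}{366} = 108 \left(- \frac{29}{215}\right) + 87 \cdot \frac{1}{366} = - \frac{3132}{215} + \frac{29}{122} = - \frac{375869}{26230}$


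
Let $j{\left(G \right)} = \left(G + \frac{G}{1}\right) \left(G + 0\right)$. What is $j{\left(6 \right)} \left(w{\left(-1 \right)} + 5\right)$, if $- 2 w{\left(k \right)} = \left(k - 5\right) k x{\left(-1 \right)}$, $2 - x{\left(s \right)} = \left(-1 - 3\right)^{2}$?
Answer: $3384$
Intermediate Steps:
$x{\left(s \right)} = -14$ ($x{\left(s \right)} = 2 - \left(-1 - 3\right)^{2} = 2 - \left(-4\right)^{2} = 2 - 16 = -14$)
$j{\left(G \right)} = 2 G^{2}$ ($j{\left(G \right)} = \left(G + G 1\right) G = \left(G + G\right) G = 2 G G = 2 G^{2}$)
$w{\left(k \right)} = 7 k \left(-5 + k\right)$ ($w{\left(k \right)} = - \frac{\left(k - 5\right) k \left(-14\right)}{2} = - \frac{\left(-5 + k\right) k \left(-14\right)}{2} = - \frac{k \left(-5 + k\right) \left(-14\right)}{2} = - \frac{\left(-14\right) k \left(-5 + k\right)}{2} = 7 k \left(-5 + k\right)$)
$j{\left(6 \right)} \left(w{\left(-1 \right)} + 5\right) = 2 \cdot 6^{2} \left(7 \left(-1\right) \left(-5 - 1\right) + 5\right) = 2 \cdot 36 \left(7 \left(-1\right) \left(-6\right) + 5\right) = 72 \left(42 + 5\right) = 72 \cdot 47 = 3384$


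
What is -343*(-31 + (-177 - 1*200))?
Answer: 139944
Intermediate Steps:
-343*(-31 + (-177 - 1*200)) = -343*(-31 + (-177 - 200)) = -343*(-31 - 377) = -343*(-408) = 139944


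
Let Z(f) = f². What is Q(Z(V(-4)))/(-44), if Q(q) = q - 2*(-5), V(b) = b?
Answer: -13/22 ≈ -0.59091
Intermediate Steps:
Q(q) = 10 + q (Q(q) = q + 10 = 10 + q)
Q(Z(V(-4)))/(-44) = (10 + (-4)²)/(-44) = (10 + 16)*(-1/44) = 26*(-1/44) = -13/22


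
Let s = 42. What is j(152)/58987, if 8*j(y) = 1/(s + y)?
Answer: 1/91547824 ≈ 1.0923e-8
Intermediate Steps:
j(y) = 1/(8*(42 + y))
j(152)/58987 = (1/(8*(42 + 152)))/58987 = ((⅛)/194)*(1/58987) = ((⅛)*(1/194))*(1/58987) = (1/1552)*(1/58987) = 1/91547824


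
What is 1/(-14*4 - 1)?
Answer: -1/57 ≈ -0.017544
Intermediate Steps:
1/(-14*4 - 1) = 1/(-56 - 1) = 1/(-57) = -1/57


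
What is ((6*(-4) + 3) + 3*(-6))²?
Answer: 1521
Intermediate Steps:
((6*(-4) + 3) + 3*(-6))² = ((-24 + 3) - 18)² = (-21 - 18)² = (-39)² = 1521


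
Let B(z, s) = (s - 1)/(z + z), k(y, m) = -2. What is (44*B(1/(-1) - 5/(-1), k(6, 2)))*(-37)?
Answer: 1221/2 ≈ 610.50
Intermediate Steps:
B(z, s) = (-1 + s)/(2*z) (B(z, s) = (-1 + s)/((2*z)) = (-1 + s)*(1/(2*z)) = (-1 + s)/(2*z))
(44*B(1/(-1) - 5/(-1), k(6, 2)))*(-37) = (44*((-1 - 2)/(2*(1/(-1) - 5/(-1)))))*(-37) = (44*((½)*(-3)/(1*(-1) - 5*(-1))))*(-37) = (44*((½)*(-3)/(-1 + 5)))*(-37) = (44*((½)*(-3)/4))*(-37) = (44*((½)*(¼)*(-3)))*(-37) = (44*(-3/8))*(-37) = -33/2*(-37) = 1221/2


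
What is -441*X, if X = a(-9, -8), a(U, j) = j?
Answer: 3528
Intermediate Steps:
X = -8
-441*X = -441*(-8) = 3528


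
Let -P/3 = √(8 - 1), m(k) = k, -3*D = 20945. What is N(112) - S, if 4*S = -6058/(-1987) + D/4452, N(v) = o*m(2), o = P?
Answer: -39292933/106153488 - 6*√7 ≈ -16.245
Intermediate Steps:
D = -20945/3 (D = -⅓*20945 = -20945/3 ≈ -6981.7)
P = -3*√7 (P = -3*√(8 - 1) = -3*√7 ≈ -7.9373)
o = -3*√7 ≈ -7.9373
N(v) = -6*√7 (N(v) = -3*√7*2 = -6*√7)
S = 39292933/106153488 (S = (-6058/(-1987) - 20945/3/4452)/4 = (-6058*(-1/1987) - 20945/3*1/4452)/4 = (6058/1987 - 20945/13356)/4 = (¼)*(39292933/26538372) = 39292933/106153488 ≈ 0.37015)
N(112) - S = -6*√7 - 1*39292933/106153488 = -6*√7 - 39292933/106153488 = -39292933/106153488 - 6*√7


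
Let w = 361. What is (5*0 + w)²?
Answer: 130321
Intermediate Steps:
(5*0 + w)² = (5*0 + 361)² = (0 + 361)² = 361² = 130321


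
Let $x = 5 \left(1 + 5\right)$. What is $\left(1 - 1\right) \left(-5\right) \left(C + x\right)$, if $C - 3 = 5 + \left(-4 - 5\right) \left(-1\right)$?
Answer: $0$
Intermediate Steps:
$C = 17$ ($C = 3 + \left(5 + \left(-4 - 5\right) \left(-1\right)\right) = 3 + \left(5 - -9\right) = 3 + \left(5 + 9\right) = 3 + 14 = 17$)
$x = 30$ ($x = 5 \cdot 6 = 30$)
$\left(1 - 1\right) \left(-5\right) \left(C + x\right) = \left(1 - 1\right) \left(-5\right) \left(17 + 30\right) = 0 \left(-5\right) 47 = 0 \cdot 47 = 0$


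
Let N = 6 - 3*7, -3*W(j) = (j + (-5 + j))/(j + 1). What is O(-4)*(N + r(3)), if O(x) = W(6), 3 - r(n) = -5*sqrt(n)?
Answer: 4 - 5*sqrt(3)/3 ≈ 1.1132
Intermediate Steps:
W(j) = -(-5 + 2*j)/(3*(1 + j)) (W(j) = -(j + (-5 + j))/(3*(j + 1)) = -(-5 + 2*j)/(3*(1 + j)))
r(n) = 3 + 5*sqrt(n) (r(n) = 3 - (-5)*sqrt(n) = 3 + 5*sqrt(n))
O(x) = -1/3 (O(x) = (5 - 2*6)/(3*(1 + 6)) = (1/3)*(5 - 12)/7 = (1/3)*(1/7)*(-7) = -1/3)
N = -15 (N = 6 - 21 = -15)
O(-4)*(N + r(3)) = -(-15 + (3 + 5*sqrt(3)))/3 = -(-12 + 5*sqrt(3))/3 = 4 - 5*sqrt(3)/3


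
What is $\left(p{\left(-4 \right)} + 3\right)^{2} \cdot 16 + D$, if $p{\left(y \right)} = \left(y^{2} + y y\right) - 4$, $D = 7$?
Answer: $15383$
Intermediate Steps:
$p{\left(y \right)} = -4 + 2 y^{2}$ ($p{\left(y \right)} = \left(y^{2} + y^{2}\right) - 4 = 2 y^{2} - 4 = -4 + 2 y^{2}$)
$\left(p{\left(-4 \right)} + 3\right)^{2} \cdot 16 + D = \left(\left(-4 + 2 \left(-4\right)^{2}\right) + 3\right)^{2} \cdot 16 + 7 = \left(\left(-4 + 2 \cdot 16\right) + 3\right)^{2} \cdot 16 + 7 = \left(\left(-4 + 32\right) + 3\right)^{2} \cdot 16 + 7 = \left(28 + 3\right)^{2} \cdot 16 + 7 = 31^{2} \cdot 16 + 7 = 961 \cdot 16 + 7 = 15376 + 7 = 15383$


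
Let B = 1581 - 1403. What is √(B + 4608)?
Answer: √4786 ≈ 69.181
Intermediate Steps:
B = 178
√(B + 4608) = √(178 + 4608) = √4786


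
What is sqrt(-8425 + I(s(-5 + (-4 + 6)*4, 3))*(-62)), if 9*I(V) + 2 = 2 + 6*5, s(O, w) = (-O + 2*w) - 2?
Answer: I*sqrt(77685)/3 ≈ 92.907*I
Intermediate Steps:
s(O, w) = -2 - O + 2*w
I(V) = 10/3 (I(V) = -2/9 + (2 + 6*5)/9 = -2/9 + (2 + 30)/9 = -2/9 + (1/9)*32 = -2/9 + 32/9 = 10/3)
sqrt(-8425 + I(s(-5 + (-4 + 6)*4, 3))*(-62)) = sqrt(-8425 + (10/3)*(-62)) = sqrt(-8425 - 620/3) = sqrt(-25895/3) = I*sqrt(77685)/3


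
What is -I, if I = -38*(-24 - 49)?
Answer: -2774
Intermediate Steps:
I = 2774 (I = -38*(-73) = 2774)
-I = -1*2774 = -2774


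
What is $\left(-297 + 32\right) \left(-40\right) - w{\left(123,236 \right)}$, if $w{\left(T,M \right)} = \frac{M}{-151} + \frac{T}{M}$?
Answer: $\frac{377778723}{35636} \approx 10601.0$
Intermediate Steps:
$w{\left(T,M \right)} = - \frac{M}{151} + \frac{T}{M}$ ($w{\left(T,M \right)} = M \left(- \frac{1}{151}\right) + \frac{T}{M} = - \frac{M}{151} + \frac{T}{M}$)
$\left(-297 + 32\right) \left(-40\right) - w{\left(123,236 \right)} = \left(-297 + 32\right) \left(-40\right) - \left(\left(- \frac{1}{151}\right) 236 + \frac{123}{236}\right) = \left(-265\right) \left(-40\right) - \left(- \frac{236}{151} + 123 \cdot \frac{1}{236}\right) = 10600 - \left(- \frac{236}{151} + \frac{123}{236}\right) = 10600 - - \frac{37123}{35636} = 10600 + \frac{37123}{35636} = \frac{377778723}{35636}$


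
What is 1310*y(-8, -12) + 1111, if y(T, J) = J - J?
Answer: 1111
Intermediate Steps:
y(T, J) = 0
1310*y(-8, -12) + 1111 = 1310*0 + 1111 = 0 + 1111 = 1111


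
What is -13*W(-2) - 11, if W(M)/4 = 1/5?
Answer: -107/5 ≈ -21.400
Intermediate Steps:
W(M) = ⅘ (W(M) = 4/5 = 4*(⅕) = ⅘)
-13*W(-2) - 11 = -13*⅘ - 11 = -52/5 - 11 = -107/5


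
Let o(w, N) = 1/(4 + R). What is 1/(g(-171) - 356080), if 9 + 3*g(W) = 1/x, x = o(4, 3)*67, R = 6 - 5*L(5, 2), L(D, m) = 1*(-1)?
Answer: -67/23857556 ≈ -2.8083e-6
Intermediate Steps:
L(D, m) = -1
R = 11 (R = 6 - 5*(-1) = 6 + 5 = 11)
o(w, N) = 1/15 (o(w, N) = 1/(4 + 11) = 1/15)
x = 67/15 (x = (1/15)*67 = 67/15 ≈ 4.4667)
g(W) = -196/67 (g(W) = -3 + 1/(3*(67/15)) = -3 + (⅓)*(15/67) = -3 + 5/67 = -196/67)
1/(g(-171) - 356080) = 1/(-196/67 - 356080) = 1/(-23857556/67) = -67/23857556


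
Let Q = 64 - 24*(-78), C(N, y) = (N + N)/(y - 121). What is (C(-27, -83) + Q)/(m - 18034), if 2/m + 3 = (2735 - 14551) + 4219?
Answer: -125082700/1164996417 ≈ -0.10737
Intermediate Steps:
C(N, y) = 2*N/(-121 + y) (C(N, y) = (2*N)/(-121 + y) = 2*N/(-121 + y))
Q = 1936 (Q = 64 + 1872 = 1936)
m = -1/3800 (m = 2/(-3 + ((2735 - 14551) + 4219)) = 2/(-3 + (-11816 + 4219)) = 2/(-3 - 7597) = 2/(-7600) = 2*(-1/7600) = -1/3800 ≈ -0.00026316)
(C(-27, -83) + Q)/(m - 18034) = (2*(-27)/(-121 - 83) + 1936)/(-1/3800 - 18034) = (2*(-27)/(-204) + 1936)/(-68529201/3800) = (2*(-27)*(-1/204) + 1936)*(-3800/68529201) = (9/34 + 1936)*(-3800/68529201) = (65833/34)*(-3800/68529201) = -125082700/1164996417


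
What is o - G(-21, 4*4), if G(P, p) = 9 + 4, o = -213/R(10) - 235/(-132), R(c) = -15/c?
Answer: 17263/132 ≈ 130.78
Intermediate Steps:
o = 18979/132 (o = -213/((-15/10)) - 235/(-132) = -213/((-15*⅒)) - 235*(-1/132) = -213/(-3/2) + 235/132 = -213*(-⅔) + 235/132 = 142 + 235/132 = 18979/132 ≈ 143.78)
G(P, p) = 13
o - G(-21, 4*4) = 18979/132 - 1*13 = 18979/132 - 13 = 17263/132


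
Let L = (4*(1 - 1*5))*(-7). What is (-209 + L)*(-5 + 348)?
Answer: -33271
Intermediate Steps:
L = 112 (L = (4*(1 - 5))*(-7) = (4*(-4))*(-7) = -16*(-7) = 112)
(-209 + L)*(-5 + 348) = (-209 + 112)*(-5 + 348) = -97*343 = -33271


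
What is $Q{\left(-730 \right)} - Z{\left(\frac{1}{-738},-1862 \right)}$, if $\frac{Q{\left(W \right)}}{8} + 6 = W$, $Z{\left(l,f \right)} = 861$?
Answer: $-6749$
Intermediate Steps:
$Q{\left(W \right)} = -48 + 8 W$
$Q{\left(-730 \right)} - Z{\left(\frac{1}{-738},-1862 \right)} = \left(-48 + 8 \left(-730\right)\right) - 861 = \left(-48 - 5840\right) - 861 = -5888 - 861 = -6749$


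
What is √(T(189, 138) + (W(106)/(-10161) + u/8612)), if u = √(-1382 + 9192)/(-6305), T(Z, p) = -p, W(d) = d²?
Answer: √(-1176234338659984290177400 - 155725421132385*√7810)/91954780710 ≈ 11.794*I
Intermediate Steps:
u = -√7810/6305 (u = √7810*(-1/6305) = -√7810/6305 ≈ -0.014017)
√(T(189, 138) + (W(106)/(-10161) + u/8612)) = √(-1*138 + (106²/(-10161) - √7810/6305/8612)) = √(-138 + (11236*(-1/10161) - √7810/6305*(1/8612))) = √(-138 + (-11236/10161 - √7810/54298660)) = √(-1413454/10161 - √7810/54298660)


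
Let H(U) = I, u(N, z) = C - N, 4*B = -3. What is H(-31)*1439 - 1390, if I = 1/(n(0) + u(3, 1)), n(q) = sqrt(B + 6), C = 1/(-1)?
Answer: -82794/43 - 2878*sqrt(21)/43 ≈ -2232.2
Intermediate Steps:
B = -3/4 (B = (1/4)*(-3) = -3/4 ≈ -0.75000)
C = -1
u(N, z) = -1 - N
n(q) = sqrt(21)/2 (n(q) = sqrt(-3/4 + 6) = sqrt(21/4) = sqrt(21)/2)
I = 1/(-4 + sqrt(21)/2) (I = 1/(sqrt(21)/2 + (-1 - 1*3)) = 1/(sqrt(21)/2 + (-1 - 3)) = 1/(sqrt(21)/2 - 4) = 1/(-4 + sqrt(21)/2) ≈ -0.58524)
H(U) = -16/43 - 2*sqrt(21)/43
H(-31)*1439 - 1390 = (-16/43 - 2*sqrt(21)/43)*1439 - 1390 = (-23024/43 - 2878*sqrt(21)/43) - 1390 = -82794/43 - 2878*sqrt(21)/43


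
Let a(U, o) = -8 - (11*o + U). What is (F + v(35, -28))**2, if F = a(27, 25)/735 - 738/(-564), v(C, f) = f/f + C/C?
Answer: 1591132321/190937124 ≈ 8.3333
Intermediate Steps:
v(C, f) = 2 (v(C, f) = 1 + 1 = 2)
a(U, o) = -8 - U - 11*o (a(U, o) = -8 - (U + 11*o) = -8 + (-U - 11*o) = -8 - U - 11*o)
F = 12253/13818 (F = (-8 - 1*27 - 11*25)/735 - 738/(-564) = (-8 - 27 - 275)*(1/735) - 738*(-1/564) = -310*1/735 + 123/94 = -62/147 + 123/94 = 12253/13818 ≈ 0.88674)
(F + v(35, -28))**2 = (12253/13818 + 2)**2 = (39889/13818)**2 = 1591132321/190937124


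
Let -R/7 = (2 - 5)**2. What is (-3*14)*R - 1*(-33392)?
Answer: 36038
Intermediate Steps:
R = -63 (R = -7*(2 - 5)**2 = -7*(-3)**2 = -7*9 = -63)
(-3*14)*R - 1*(-33392) = -3*14*(-63) - 1*(-33392) = -42*(-63) + 33392 = 2646 + 33392 = 36038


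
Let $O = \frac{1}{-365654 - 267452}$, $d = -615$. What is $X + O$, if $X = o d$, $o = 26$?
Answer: $- \frac{10123364941}{633106} \approx -15990.0$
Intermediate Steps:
$O = - \frac{1}{633106}$ ($O = \frac{1}{-633106} = - \frac{1}{633106} \approx -1.5795 \cdot 10^{-6}$)
$X = -15990$ ($X = 26 \left(-615\right) = -15990$)
$X + O = -15990 - \frac{1}{633106} = - \frac{10123364941}{633106}$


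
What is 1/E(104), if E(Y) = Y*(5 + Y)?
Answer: 1/11336 ≈ 8.8215e-5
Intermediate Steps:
1/E(104) = 1/(104*(5 + 104)) = 1/(104*109) = 1/11336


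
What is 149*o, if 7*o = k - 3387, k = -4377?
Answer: -1156836/7 ≈ -1.6526e+5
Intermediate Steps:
o = -7764/7 (o = (-4377 - 3387)/7 = (⅐)*(-7764) = -7764/7 ≈ -1109.1)
149*o = 149*(-7764/7) = -1156836/7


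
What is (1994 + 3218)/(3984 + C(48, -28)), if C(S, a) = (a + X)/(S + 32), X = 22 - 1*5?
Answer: 416960/318709 ≈ 1.3083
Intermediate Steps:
X = 17 (X = 22 - 5 = 17)
C(S, a) = (17 + a)/(32 + S) (C(S, a) = (a + 17)/(S + 32) = (17 + a)/(32 + S))
(1994 + 3218)/(3984 + C(48, -28)) = (1994 + 3218)/(3984 + (17 - 28)/(32 + 48)) = 5212/(3984 - 11/80) = 5212/(318709/80) = 5212*(80/318709) = 416960/318709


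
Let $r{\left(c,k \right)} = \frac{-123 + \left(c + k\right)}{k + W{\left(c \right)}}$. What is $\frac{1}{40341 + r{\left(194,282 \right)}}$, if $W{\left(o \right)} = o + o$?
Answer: $\frac{670}{27028823} \approx 2.4788 \cdot 10^{-5}$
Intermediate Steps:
$W{\left(o \right)} = 2 o$
$r{\left(c,k \right)} = \frac{-123 + c + k}{k + 2 c}$ ($r{\left(c,k \right)} = \frac{-123 + \left(c + k\right)}{k + 2 c} = \frac{-123 + c + k}{k + 2 c}$)
$\frac{1}{40341 + r{\left(194,282 \right)}} = \frac{1}{40341 + \frac{-123 + 194 + 282}{282 + 2 \cdot 194}} = \frac{1}{40341 + \frac{1}{282 + 388} \cdot 353} = \frac{1}{40341 + \frac{1}{670} \cdot 353} = \frac{1}{40341 + \frac{353}{670}} = \frac{1}{\frac{27028823}{670}} = \frac{670}{27028823}$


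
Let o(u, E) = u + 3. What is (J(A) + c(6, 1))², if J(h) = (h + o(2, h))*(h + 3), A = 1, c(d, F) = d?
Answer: 900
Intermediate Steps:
o(u, E) = 3 + u
J(h) = (3 + h)*(5 + h) (J(h) = (h + (3 + 2))*(h + 3) = (h + 5)*(3 + h) = (5 + h)*(3 + h) = (3 + h)*(5 + h))
(J(A) + c(6, 1))² = ((15 + 1² + 8*1) + 6)² = ((15 + 1 + 8) + 6)² = (24 + 6)² = 30² = 900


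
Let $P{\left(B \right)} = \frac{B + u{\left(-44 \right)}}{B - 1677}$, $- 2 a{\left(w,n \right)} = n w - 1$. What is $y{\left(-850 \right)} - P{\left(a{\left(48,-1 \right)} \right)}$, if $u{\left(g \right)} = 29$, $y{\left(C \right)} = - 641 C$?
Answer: $\frac{1800729357}{3305} \approx 5.4485 \cdot 10^{5}$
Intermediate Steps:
$a{\left(w,n \right)} = \frac{1}{2} - \frac{n w}{2}$ ($a{\left(w,n \right)} = - \frac{n w - 1}{2} = - \frac{-1 + n w}{2} = \frac{1}{2} - \frac{n w}{2}$)
$P{\left(B \right)} = \frac{29 + B}{-1677 + B}$ ($P{\left(B \right)} = \frac{B + 29}{B - 1677} = \frac{29 + B}{-1677 + B}$)
$y{\left(-850 \right)} - P{\left(a{\left(48,-1 \right)} \right)} = \left(-641\right) \left(-850\right) - \frac{29 - \left(- \frac{1}{2} - 24\right)}{-1677 - \left(- \frac{1}{2} - 24\right)} = 544850 - \frac{29 + \left(\frac{1}{2} + 24\right)}{-1677 + \left(\frac{1}{2} + 24\right)} = 544850 - \frac{29 + \frac{49}{2}}{-1677 + \frac{49}{2}} = 544850 - \frac{1}{- \frac{3305}{2}} \cdot \frac{107}{2} = 544850 - \left(- \frac{2}{3305}\right) \frac{107}{2} = 544850 - - \frac{107}{3305} = 544850 + \frac{107}{3305} = \frac{1800729357}{3305}$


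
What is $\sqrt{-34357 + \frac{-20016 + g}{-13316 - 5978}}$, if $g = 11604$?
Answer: $\frac{i \sqrt{3197380196131}}{9647} \approx 185.36 i$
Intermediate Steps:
$\sqrt{-34357 + \frac{-20016 + g}{-13316 - 5978}} = \sqrt{-34357 + \frac{-20016 + 11604}{-13316 - 5978}} = \sqrt{-34357 - \frac{8412}{-19294}} = \sqrt{-34357 - - \frac{4206}{9647}} = \sqrt{-34357 + \frac{4206}{9647}} = \sqrt{- \frac{331437773}{9647}} = \frac{i \sqrt{3197380196131}}{9647}$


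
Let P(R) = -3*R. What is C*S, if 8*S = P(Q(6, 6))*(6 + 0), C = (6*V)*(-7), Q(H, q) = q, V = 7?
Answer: 3969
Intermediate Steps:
C = -294 (C = (6*7)*(-7) = 42*(-7) = -294)
S = -27/2 (S = ((-3*6)*(6 + 0))/8 = (-18*6)/8 = (⅛)*(-108) = -27/2 ≈ -13.500)
C*S = -294*(-27/2) = 3969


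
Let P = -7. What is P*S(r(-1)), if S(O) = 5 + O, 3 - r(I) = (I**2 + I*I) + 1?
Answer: -35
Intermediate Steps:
r(I) = 2 - 2*I**2 (r(I) = 3 - ((I**2 + I*I) + 1) = 3 - ((I**2 + I**2) + 1) = 3 - (2*I**2 + 1) = 3 - (1 + 2*I**2) = 3 + (-1 - 2*I**2) = 2 - 2*I**2)
P*S(r(-1)) = -7*(5 + (2 - 2*(-1)**2)) = -7*(5 + (2 - 2*1)) = -7*(5 + (2 - 2)) = -7*(5 + 0) = -7*5 = -35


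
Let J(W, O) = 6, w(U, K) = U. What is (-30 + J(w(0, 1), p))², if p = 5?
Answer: 576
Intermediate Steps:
(-30 + J(w(0, 1), p))² = (-30 + 6)² = (-24)² = 576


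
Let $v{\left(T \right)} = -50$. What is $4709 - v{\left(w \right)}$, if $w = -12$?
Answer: $4759$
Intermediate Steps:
$4709 - v{\left(w \right)} = 4709 - -50 = 4709 + 50 = 4759$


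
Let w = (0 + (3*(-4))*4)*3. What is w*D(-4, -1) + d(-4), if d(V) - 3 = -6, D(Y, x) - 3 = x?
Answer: -291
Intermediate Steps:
D(Y, x) = 3 + x
d(V) = -3 (d(V) = 3 - 6 = -3)
w = -144 (w = (0 - 12*4)*3 = (0 - 48)*3 = -48*3 = -144)
w*D(-4, -1) + d(-4) = -144*(3 - 1) - 3 = -144*2 - 3 = -288 - 3 = -291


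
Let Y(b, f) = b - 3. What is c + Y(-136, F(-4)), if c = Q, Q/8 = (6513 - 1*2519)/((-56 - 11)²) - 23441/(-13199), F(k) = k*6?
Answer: -104063367/884333 ≈ -117.67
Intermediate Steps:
F(k) = 6*k
Y(b, f) = -3 + b
Q = 18858920/884333 (Q = 8*((6513 - 1*2519)/((-56 - 11)²) - 23441/(-13199)) = 8*((6513 - 2519)/((-67)²) - 23441*(-1/13199)) = 8*(3994/4489 + 23441/13199) = 8*(2357365/884333) = 18858920/884333 ≈ 21.326)
c = 18858920/884333 ≈ 21.326
c + Y(-136, F(-4)) = 18858920/884333 + (-3 - 136) = 18858920/884333 - 139 = -104063367/884333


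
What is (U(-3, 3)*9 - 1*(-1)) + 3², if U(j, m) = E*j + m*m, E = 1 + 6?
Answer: -98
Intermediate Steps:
E = 7
U(j, m) = m² + 7*j (U(j, m) = 7*j + m*m = 7*j + m² = m² + 7*j)
(U(-3, 3)*9 - 1*(-1)) + 3² = ((3² + 7*(-3))*9 - 1*(-1)) + 3² = ((9 - 21)*9 + 1) + 9 = (-12*9 + 1) + 9 = (-108 + 1) + 9 = -107 + 9 = -98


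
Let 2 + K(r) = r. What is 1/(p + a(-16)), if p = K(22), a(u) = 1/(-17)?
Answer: 17/339 ≈ 0.050147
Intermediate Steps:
K(r) = -2 + r
a(u) = -1/17
p = 20 (p = -2 + 22 = 20)
1/(p + a(-16)) = 1/(20 - 1/17) = 1/(339/17) = 17/339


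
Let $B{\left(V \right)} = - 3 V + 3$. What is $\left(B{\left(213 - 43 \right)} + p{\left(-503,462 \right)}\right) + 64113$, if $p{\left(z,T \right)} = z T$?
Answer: $-168780$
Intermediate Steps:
$p{\left(z,T \right)} = T z$
$B{\left(V \right)} = 3 - 3 V$
$\left(B{\left(213 - 43 \right)} + p{\left(-503,462 \right)}\right) + 64113 = \left(\left(3 - 3 \left(213 - 43\right)\right) + 462 \left(-503\right)\right) + 64113 = \left(\left(3 - 510\right) - 232386\right) + 64113 = \left(-507 - 232386\right) + 64113 = -232893 + 64113 = -168780$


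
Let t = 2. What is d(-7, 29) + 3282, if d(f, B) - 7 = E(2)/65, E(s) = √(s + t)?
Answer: 213787/65 ≈ 3289.0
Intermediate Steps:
E(s) = √(2 + s) (E(s) = √(s + 2) = √(2 + s))
d(f, B) = 457/65 (d(f, B) = 7 + √(2 + 2)/65 = 7 + √4*(1/65) = 7 + 2*(1/65) = 7 + 2/65 = 457/65)
d(-7, 29) + 3282 = 457/65 + 3282 = 213787/65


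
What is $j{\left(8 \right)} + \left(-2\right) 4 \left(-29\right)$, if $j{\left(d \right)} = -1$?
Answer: $231$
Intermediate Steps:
$j{\left(8 \right)} + \left(-2\right) 4 \left(-29\right) = -1 + \left(-2\right) 4 \left(-29\right) = -1 - -232 = -1 + 232 = 231$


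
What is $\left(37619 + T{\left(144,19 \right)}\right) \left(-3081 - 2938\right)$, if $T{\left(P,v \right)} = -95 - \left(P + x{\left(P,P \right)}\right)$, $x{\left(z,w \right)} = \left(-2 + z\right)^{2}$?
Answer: $-103623104$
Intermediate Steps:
$T{\left(P,v \right)} = -95 - P - \left(-2 + P\right)^{2}$ ($T{\left(P,v \right)} = -95 - \left(P + \left(-2 + P\right)^{2}\right) = -95 - P - \left(-2 + P\right)^{2}$)
$\left(37619 + T{\left(144,19 \right)}\right) \left(-3081 - 2938\right) = \left(37619 - 20403\right) \left(-3081 - 2938\right) = \left(37619 - 20403\right) \left(-6019\right) = 17216 \left(-6019\right) = -103623104$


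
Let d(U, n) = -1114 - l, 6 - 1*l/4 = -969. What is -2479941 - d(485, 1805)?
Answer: -2474927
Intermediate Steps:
l = 3900 (l = 24 - 4*(-969) = 24 + 3876 = 3900)
d(U, n) = -5014 (d(U, n) = -1114 - 1*3900 = -1114 - 3900 = -5014)
-2479941 - d(485, 1805) = -2479941 - 1*(-5014) = -2479941 + 5014 = -2474927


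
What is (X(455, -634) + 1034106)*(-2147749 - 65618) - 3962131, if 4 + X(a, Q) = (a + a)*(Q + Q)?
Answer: 265108710395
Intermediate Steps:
X(a, Q) = -4 + 4*Q*a (X(a, Q) = -4 + (a + a)*(Q + Q) = -4 + (2*a)*(2*Q) = -4 + 4*Q*a)
(X(455, -634) + 1034106)*(-2147749 - 65618) - 3962131 = ((-4 + 4*(-634)*455) + 1034106)*(-2147749 - 65618) - 3962131 = ((-4 - 1153880) + 1034106)*(-2213367) - 3962131 = (-1153884 + 1034106)*(-2213367) - 3962131 = -119778*(-2213367) - 3962131 = 265112672526 - 3962131 = 265108710395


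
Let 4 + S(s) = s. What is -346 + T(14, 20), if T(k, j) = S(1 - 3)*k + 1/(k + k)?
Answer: -12039/28 ≈ -429.96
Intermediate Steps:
S(s) = -4 + s
T(k, j) = 1/(2*k) - 6*k (T(k, j) = (-4 + (1 - 3))*k + 1/(k + k) = (-4 - 2)*k + 1/(2*k) = -6*k + 1/(2*k) = 1/(2*k) - 6*k)
-346 + T(14, 20) = -346 + ((1/2)/14 - 6*14) = -346 + ((1/2)*(1/14) - 84) = -346 + (1/28 - 84) = -346 - 2351/28 = -12039/28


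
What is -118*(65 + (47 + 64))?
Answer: -20768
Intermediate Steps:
-118*(65 + (47 + 64)) = -118*(65 + 111) = -118*176 = -20768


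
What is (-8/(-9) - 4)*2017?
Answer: -56476/9 ≈ -6275.1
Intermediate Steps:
(-8/(-9) - 4)*2017 = (-8*(-1)/9 - 4)*2017 = (-8*(-1/9) - 4)*2017 = (8/9 - 4)*2017 = -28/9*2017 = -56476/9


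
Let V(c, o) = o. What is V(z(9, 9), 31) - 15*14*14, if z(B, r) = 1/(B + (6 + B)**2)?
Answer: -2909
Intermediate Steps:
V(z(9, 9), 31) - 15*14*14 = 31 - 15*14*14 = 31 - 210*14 = 31 - 1*2940 = 31 - 2940 = -2909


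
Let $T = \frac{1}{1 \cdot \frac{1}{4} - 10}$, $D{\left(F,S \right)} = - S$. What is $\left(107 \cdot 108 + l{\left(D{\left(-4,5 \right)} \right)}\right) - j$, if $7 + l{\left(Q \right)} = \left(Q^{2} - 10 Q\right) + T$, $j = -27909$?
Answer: $\frac{1541783}{39} \approx 39533.0$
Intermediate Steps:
$T = - \frac{4}{39}$ ($T = \frac{1}{1 \cdot \frac{1}{4} - 10} = \frac{1}{\frac{1}{4} - 10} = \frac{1}{- \frac{39}{4}} = - \frac{4}{39} \approx -0.10256$)
$l{\left(Q \right)} = - \frac{277}{39} + Q^{2} - 10 Q$ ($l{\left(Q \right)} = -7 - \left(\frac{4}{39} - Q^{2} + 10 Q\right) = - \frac{277}{39} + Q^{2} - 10 Q$)
$\left(107 \cdot 108 + l{\left(D{\left(-4,5 \right)} \right)}\right) - j = \left(107 \cdot 108 - \left(\frac{277}{39} - 25 + 10 \left(-1\right) 5\right)\right) - -27909 = \left(11556 - \left(- \frac{1673}{39} - 25\right)\right) + 27909 = \left(11556 + \left(- \frac{277}{39} + 25 + 50\right)\right) + 27909 = \left(11556 + \frac{2648}{39}\right) + 27909 = \frac{453332}{39} + 27909 = \frac{1541783}{39}$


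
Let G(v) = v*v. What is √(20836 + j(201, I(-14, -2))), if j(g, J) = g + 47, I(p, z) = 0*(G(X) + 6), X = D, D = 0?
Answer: 2*√5271 ≈ 145.20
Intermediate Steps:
X = 0
G(v) = v²
I(p, z) = 0 (I(p, z) = 0*(0² + 6) = 0*(0 + 6) = 0*6 = 0)
j(g, J) = 47 + g
√(20836 + j(201, I(-14, -2))) = √(20836 + (47 + 201)) = √(20836 + 248) = √21084 = 2*√5271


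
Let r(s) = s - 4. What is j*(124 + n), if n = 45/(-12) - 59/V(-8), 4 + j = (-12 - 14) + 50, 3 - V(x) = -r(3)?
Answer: 1815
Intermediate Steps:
r(s) = -4 + s
V(x) = 2 (V(x) = 3 - (-1)*(-4 + 3) = 3 - (-1)*(-1) = 3 - 1*1 = 3 - 1 = 2)
j = 20 (j = -4 + ((-12 - 14) + 50) = -4 + (-26 + 50) = -4 + 24 = 20)
n = -133/4 (n = 45/(-12) - 59/2 = 45*(-1/12) - 59*1/2 = -15/4 - 59/2 = -133/4 ≈ -33.250)
j*(124 + n) = 20*(124 - 133/4) = 20*(363/4) = 1815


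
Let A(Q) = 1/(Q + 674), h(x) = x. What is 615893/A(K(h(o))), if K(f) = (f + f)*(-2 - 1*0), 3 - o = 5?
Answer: 420039026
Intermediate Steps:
o = -2 (o = 3 - 1*5 = 3 - 5 = -2)
K(f) = -4*f (K(f) = (2*f)*(-2 + 0) = (2*f)*(-2) = -4*f)
A(Q) = 1/(674 + Q)
615893/A(K(h(o))) = 615893/(1/(674 - 4*(-2))) = 615893/(1/(674 + 8)) = 615893/(1/682) = 615893*682 = 420039026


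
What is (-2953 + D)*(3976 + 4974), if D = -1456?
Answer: -39460550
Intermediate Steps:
(-2953 + D)*(3976 + 4974) = (-2953 - 1456)*(3976 + 4974) = -4409*8950 = -39460550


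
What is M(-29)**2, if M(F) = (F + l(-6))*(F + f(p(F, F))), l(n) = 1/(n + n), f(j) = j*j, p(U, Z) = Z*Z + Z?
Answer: 52946440287874225/144 ≈ 3.6768e+14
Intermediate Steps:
p(U, Z) = Z + Z**2 (p(U, Z) = Z**2 + Z = Z + Z**2)
f(j) = j**2
l(n) = 1/(2*n)
M(F) = (-1/12 + F)*(F + F**2*(1 + F)**2) (M(F) = (F + (1/2)/(-6))*(F + (F*(1 + F))**2) = (F + (1/2)*(-1/6))*(F + F**2*(1 + F)**2) = (F - 1/12)*(F + F**2*(1 + F)**2) = (-1/12 + F)*(F + F**2*(1 + F)**2))
M(-29)**2 = ((1/12)*(-29)*(-1 + 10*(-29)**2 + 11*(-29) + 12*(-29)**4 + 23*(-29)**3))**2 = ((1/12)*(-29)*(-1 + 10*841 - 319 + 12*707281 + 23*(-24389)))**2 = ((1/12)*(-29)*(-1 + 8410 - 319 + 8487372 - 560947))**2 = ((1/12)*(-29)*7934515)**2 = (-230100935/12)**2 = 52946440287874225/144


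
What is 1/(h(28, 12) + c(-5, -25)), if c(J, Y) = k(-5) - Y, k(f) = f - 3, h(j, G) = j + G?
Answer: 1/57 ≈ 0.017544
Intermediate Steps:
h(j, G) = G + j
k(f) = -3 + f
c(J, Y) = -8 - Y (c(J, Y) = (-3 - 5) - Y = -8 - Y)
1/(h(28, 12) + c(-5, -25)) = 1/((12 + 28) + (-8 - 1*(-25))) = 1/(40 + (-8 + 25)) = 1/(40 + 17) = 1/57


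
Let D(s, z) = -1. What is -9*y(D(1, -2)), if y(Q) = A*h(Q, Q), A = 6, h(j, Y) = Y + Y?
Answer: 108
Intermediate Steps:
h(j, Y) = 2*Y
y(Q) = 12*Q (y(Q) = 6*(2*Q) = 12*Q)
-9*y(D(1, -2)) = -108*(-1) = -9*(-12) = 108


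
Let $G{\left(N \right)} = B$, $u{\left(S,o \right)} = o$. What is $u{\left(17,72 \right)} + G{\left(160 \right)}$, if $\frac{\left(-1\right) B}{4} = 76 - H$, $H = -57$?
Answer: $-460$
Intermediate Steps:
$B = -532$ ($B = - 4 \left(76 - -57\right) = - 4 \left(76 + 57\right) = \left(-4\right) 133 = -532$)
$G{\left(N \right)} = -532$
$u{\left(17,72 \right)} + G{\left(160 \right)} = 72 - 532 = -460$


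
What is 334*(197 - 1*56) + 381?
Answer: 47475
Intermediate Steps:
334*(197 - 1*56) + 381 = 334*(197 - 56) + 381 = 334*141 + 381 = 47094 + 381 = 47475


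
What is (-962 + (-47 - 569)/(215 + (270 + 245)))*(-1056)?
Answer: 371118528/365 ≈ 1.0168e+6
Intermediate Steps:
(-962 + (-47 - 569)/(215 + (270 + 245)))*(-1056) = (-962 - 616/(215 + 515))*(-1056) = (-962 - 616/730)*(-1056) = (-962 - 616*1/730)*(-1056) = (-962 - 308/365)*(-1056) = -351438/365*(-1056) = 371118528/365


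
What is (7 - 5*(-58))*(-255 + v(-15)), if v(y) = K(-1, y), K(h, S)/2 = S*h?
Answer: -66825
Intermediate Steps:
K(h, S) = 2*S*h (K(h, S) = 2*(S*h) = 2*S*h)
v(y) = -2*y (v(y) = 2*y*(-1) = -2*y)
(7 - 5*(-58))*(-255 + v(-15)) = (7 - 5*(-58))*(-255 - 2*(-15)) = (7 + 290)*(-255 + 30) = 297*(-225) = -66825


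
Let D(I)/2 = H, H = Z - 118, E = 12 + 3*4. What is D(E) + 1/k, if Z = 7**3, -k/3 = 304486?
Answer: 411056099/913458 ≈ 450.00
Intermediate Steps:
k = -913458 (k = -3*304486 = -913458)
E = 24 (E = 12 + 12 = 24)
Z = 343
H = 225 (H = 343 - 118 = 225)
D(I) = 450 (D(I) = 2*225 = 450)
D(E) + 1/k = 450 + 1/(-913458) = 450 - 1/913458 = 411056099/913458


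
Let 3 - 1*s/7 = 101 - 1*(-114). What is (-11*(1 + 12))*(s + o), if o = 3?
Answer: 211783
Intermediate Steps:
s = -1484 (s = 21 - 7*(101 - 1*(-114)) = 21 - 7*(101 + 114) = 21 - 7*215 = 21 - 1505 = -1484)
(-11*(1 + 12))*(s + o) = (-11*(1 + 12))*(-1484 + 3) = -11*13*(-1481) = -143*(-1481) = 211783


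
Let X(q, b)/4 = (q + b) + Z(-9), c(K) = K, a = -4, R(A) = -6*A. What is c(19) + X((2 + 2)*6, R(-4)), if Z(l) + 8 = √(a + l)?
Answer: 179 + 4*I*√13 ≈ 179.0 + 14.422*I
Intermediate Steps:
Z(l) = -8 + √(-4 + l)
X(q, b) = -32 + 4*b + 4*q + 4*I*√13 (X(q, b) = 4*((q + b) + (-8 + √(-4 - 9))) = 4*((b + q) + (-8 + √(-13))) = 4*((b + q) + (-8 + I*√13)) = 4*(-8 + b + q + I*√13) = -32 + 4*b + 4*q + 4*I*√13)
c(19) + X((2 + 2)*6, R(-4)) = 19 + (-32 + 4*(-6*(-4)) + 4*((2 + 2)*6) + 4*I*√13) = 19 + (-32 + 4*24 + 4*(4*6) + 4*I*√13) = 19 + (-32 + 96 + 4*24 + 4*I*√13) = 19 + (-32 + 96 + 96 + 4*I*√13) = 19 + (160 + 4*I*√13) = 179 + 4*I*√13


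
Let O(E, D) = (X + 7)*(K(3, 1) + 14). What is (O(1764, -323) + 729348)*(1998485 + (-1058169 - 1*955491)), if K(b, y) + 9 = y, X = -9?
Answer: -11067673800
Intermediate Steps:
K(b, y) = -9 + y
O(E, D) = -12 (O(E, D) = (-9 + 7)*((-9 + 1) + 14) = -2*(-8 + 14) = -2*6 = -12)
(O(1764, -323) + 729348)*(1998485 + (-1058169 - 1*955491)) = (-12 + 729348)*(1998485 + (-1058169 - 1*955491)) = 729336*(1998485 + (-1058169 - 955491)) = 729336*(1998485 - 2013660) = 729336*(-15175) = -11067673800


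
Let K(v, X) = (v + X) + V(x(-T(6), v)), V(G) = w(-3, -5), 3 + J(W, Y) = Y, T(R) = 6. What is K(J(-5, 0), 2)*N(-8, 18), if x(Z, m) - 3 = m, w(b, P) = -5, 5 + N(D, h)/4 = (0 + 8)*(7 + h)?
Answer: -4680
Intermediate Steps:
N(D, h) = 204 + 32*h (N(D, h) = -20 + 4*((0 + 8)*(7 + h)) = -20 + 4*(8*(7 + h)) = -20 + 4*(56 + 8*h) = -20 + (224 + 32*h) = 204 + 32*h)
J(W, Y) = -3 + Y
x(Z, m) = 3 + m
V(G) = -5
K(v, X) = -5 + X + v (K(v, X) = (v + X) - 5 = (X + v) - 5 = -5 + X + v)
K(J(-5, 0), 2)*N(-8, 18) = (-5 + 2 + (-3 + 0))*(204 + 32*18) = (-5 + 2 - 3)*(204 + 576) = -6*780 = -4680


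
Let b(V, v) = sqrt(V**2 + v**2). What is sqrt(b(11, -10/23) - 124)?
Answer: sqrt(-65596 + 23*sqrt(64109))/23 ≈ 10.63*I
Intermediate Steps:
sqrt(b(11, -10/23) - 124) = sqrt(sqrt(11**2 + (-10/23)**2) - 124) = sqrt(sqrt(121 + (-10*1/23)**2) - 124) = sqrt(sqrt(121 + (-10/23)**2) - 124) = sqrt(sqrt(121 + 100/529) - 124) = sqrt(sqrt(64109/529) - 124) = sqrt(sqrt(64109)/23 - 124) = sqrt(-124 + sqrt(64109)/23)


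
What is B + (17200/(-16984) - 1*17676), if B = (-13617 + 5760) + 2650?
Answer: -48582759/2123 ≈ -22884.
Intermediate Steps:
B = -5207 (B = -7857 + 2650 = -5207)
B + (17200/(-16984) - 1*17676) = -5207 + (17200/(-16984) - 1*17676) = -5207 + (17200*(-1/16984) - 17676) = -5207 + (-2150/2123 - 17676) = -5207 - 37528298/2123 = -48582759/2123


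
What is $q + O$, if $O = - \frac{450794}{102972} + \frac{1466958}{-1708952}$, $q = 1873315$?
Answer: $\frac{41206774630386037}{21996775668} \approx 1.8733 \cdot 10^{6}$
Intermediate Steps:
$O = - \frac{115180113383}{21996775668}$ ($O = \left(-450794\right) \frac{1}{102972} + 1466958 \left(- \frac{1}{1708952}\right) = - \frac{225397}{51486} - \frac{733479}{854476} = - \frac{115180113383}{21996775668} \approx -5.2362$)
$q + O = 1873315 - \frac{115180113383}{21996775668} = \frac{41206774630386037}{21996775668}$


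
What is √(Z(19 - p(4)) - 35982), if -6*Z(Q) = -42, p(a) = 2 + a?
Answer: 5*I*√1439 ≈ 189.67*I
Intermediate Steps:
Z(Q) = 7 (Z(Q) = -⅙*(-42) = 7)
√(Z(19 - p(4)) - 35982) = √(7 - 35982) = √(-35975) = 5*I*√1439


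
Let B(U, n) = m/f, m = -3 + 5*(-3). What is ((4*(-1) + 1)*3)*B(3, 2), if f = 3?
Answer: 54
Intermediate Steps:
m = -18 (m = -3 - 15 = -18)
B(U, n) = -6 (B(U, n) = -18/3 = -18*⅓ = -6)
((4*(-1) + 1)*3)*B(3, 2) = ((4*(-1) + 1)*3)*(-6) = ((-4 + 1)*3)*(-6) = -3*3*(-6) = -9*(-6) = 54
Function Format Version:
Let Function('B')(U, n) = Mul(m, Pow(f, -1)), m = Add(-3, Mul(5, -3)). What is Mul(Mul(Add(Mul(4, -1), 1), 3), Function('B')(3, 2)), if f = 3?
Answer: 54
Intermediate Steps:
m = -18 (m = Add(-3, -15) = -18)
Function('B')(U, n) = -6 (Function('B')(U, n) = Mul(-18, Pow(3, -1)) = Mul(-18, Rational(1, 3)) = -6)
Mul(Mul(Add(Mul(4, -1), 1), 3), Function('B')(3, 2)) = Mul(Mul(Add(Mul(4, -1), 1), 3), -6) = Mul(Mul(Add(-4, 1), 3), -6) = Mul(Mul(-3, 3), -6) = Mul(-9, -6) = 54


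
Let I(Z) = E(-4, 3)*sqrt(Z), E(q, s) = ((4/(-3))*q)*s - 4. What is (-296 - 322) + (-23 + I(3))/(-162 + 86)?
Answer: -46945/76 - 3*sqrt(3)/19 ≈ -617.97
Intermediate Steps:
E(q, s) = -4 - 4*q*s/3 (E(q, s) = ((4*(-1/3))*q)*s - 4 = (-4*q/3)*s - 4 = -4*q*s/3 - 4 = -4 - 4*q*s/3)
I(Z) = 12*sqrt(Z) (I(Z) = (-4 - 4/3*(-4)*3)*sqrt(Z) = (-4 + 16)*sqrt(Z) = 12*sqrt(Z))
(-296 - 322) + (-23 + I(3))/(-162 + 86) = (-296 - 322) + (-23 + 12*sqrt(3))/(-162 + 86) = -618 + (-23 + 12*sqrt(3))/(-76) = -618 + (-23 + 12*sqrt(3))*(-1/76) = -618 + (23/76 - 3*sqrt(3)/19) = -46945/76 - 3*sqrt(3)/19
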